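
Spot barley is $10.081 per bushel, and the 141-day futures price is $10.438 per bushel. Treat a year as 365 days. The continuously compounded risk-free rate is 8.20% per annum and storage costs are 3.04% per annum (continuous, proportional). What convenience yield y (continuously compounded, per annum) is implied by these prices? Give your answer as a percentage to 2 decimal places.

F = S·e^((r+u−y)T) ⇒ (r+u−y) = ln(F/S)/T
ln(10.438/10.081) = 0.034801; /T ⇒ 0.090088
y = r + u − ln(F/S)/T = 0.0820 + 0.0304 − 0.090088 = 0.022312
y = 2.23%

2.23%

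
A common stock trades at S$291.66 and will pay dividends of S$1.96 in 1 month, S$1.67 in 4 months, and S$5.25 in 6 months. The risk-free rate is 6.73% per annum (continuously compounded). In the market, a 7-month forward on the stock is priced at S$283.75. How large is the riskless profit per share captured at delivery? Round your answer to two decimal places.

S$10.58 per share

PV(dividends) I = 1.96·e^(−0.0673·1/12) + 1.67·e^(−0.0673·4/12) + 5.25·e^(−0.0673·6/12) = 8.6583
Fair forward F* = (S − I)·e^(rT) = (291.66 − 8.6583)·e^0.039258 = 283.0017 × 1.040039 = 294.3328
Market S$283.75 < fair 294.3328: forward underpriced → reverse cash-and-carry (short the stock, invest proceeds at r, pay the dividends, go long the forward).
Profit at T = |F_mkt − F*| = |283.75 − 294.3328| = S$10.58 per share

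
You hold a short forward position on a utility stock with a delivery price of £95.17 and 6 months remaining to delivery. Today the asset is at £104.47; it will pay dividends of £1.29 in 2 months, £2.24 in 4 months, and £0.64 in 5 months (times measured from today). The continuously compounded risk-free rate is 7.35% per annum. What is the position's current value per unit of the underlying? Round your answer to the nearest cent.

-£8.65

PV(remaining dividends) I = 1.29·e^(−0.0735·2/12) + 2.24·e^(−0.0735·4/12) + 0.64·e^(−0.0735·5/12) = 4.0808
Current forward F = (S − I)·e^(rT) = (104.47 − 4.0808)·e^(0.0735·6/12) = 100.3892 × 1.037434 = 104.1472
Value (long) = (F − K)·e^(−rT) = (104.1472 − 95.17) × 0.963917 = 8.6533
Short position value = −(long value) = -£8.65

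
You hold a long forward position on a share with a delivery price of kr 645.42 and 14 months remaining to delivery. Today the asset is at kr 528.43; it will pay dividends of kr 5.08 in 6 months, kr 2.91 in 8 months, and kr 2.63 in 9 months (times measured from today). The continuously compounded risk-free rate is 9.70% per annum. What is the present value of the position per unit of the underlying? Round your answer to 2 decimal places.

-kr 57.94

PV(remaining dividends) I = 5.08·e^(−0.0970·6/12) + 2.91·e^(−0.0970·8/12) + 2.63·e^(−0.0970·9/12) = 10.0127
Current forward F = (S − I)·e^(rT) = (528.43 − 10.0127)·e^(0.0970·14/12) = 518.4173 × 1.119819 = 580.5335
Value (long) = (F − K)·e^(−rT) = (580.5335 − 645.42) × 0.893002 = -57.9438
Value = -kr 57.94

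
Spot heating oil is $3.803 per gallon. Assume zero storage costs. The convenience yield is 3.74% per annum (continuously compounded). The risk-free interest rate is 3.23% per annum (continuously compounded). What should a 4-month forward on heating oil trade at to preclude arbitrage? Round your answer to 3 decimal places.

Net carry = r + u − y = 0.0323 + 0.0000 − 0.0374 = -0.0051
F = S·e^((r+u−y)T) = 3.803 · e^(-0.0051 × 4/12) = 3.803 · e^-0.001700
= 3.803 × 0.998301 = $3.797 per gallon

$3.797 per gallon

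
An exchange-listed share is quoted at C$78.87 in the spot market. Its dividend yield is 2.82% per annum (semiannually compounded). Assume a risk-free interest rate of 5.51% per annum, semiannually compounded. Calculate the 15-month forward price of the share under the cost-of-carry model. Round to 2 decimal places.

C$81.51

F = S · (1+r/2)^(2T) / (1+q/2)^(2T)
= 78.87 × 1.070305 / 1.035624 = 78.87 × 1.033488
F = C$81.51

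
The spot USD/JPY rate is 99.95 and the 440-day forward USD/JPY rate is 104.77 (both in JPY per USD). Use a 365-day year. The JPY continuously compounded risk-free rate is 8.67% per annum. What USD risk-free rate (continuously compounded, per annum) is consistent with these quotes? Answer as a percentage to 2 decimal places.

F = S·e^((r_JPY − r_USD)T) ⇒ r_USD = r_JPY − ln(F/S)/T
ln(104.77/99.95) = 0.047097; /(440/365) = 0.039069
r_USD = 0.0867 − 0.039069 = 0.047631
r_USD = 4.76%

4.76%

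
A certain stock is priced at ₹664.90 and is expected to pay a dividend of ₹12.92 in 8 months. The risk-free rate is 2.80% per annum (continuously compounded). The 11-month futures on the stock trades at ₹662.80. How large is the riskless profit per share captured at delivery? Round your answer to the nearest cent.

PV(dividends) I = 12.92·e^(−0.0280·8/12) = 12.6811
Fair futures F* = (S − I)·e^(rT) = (664.90 − 12.6811)·e^0.025667 = 652.2189 × 1.025999 = 669.1759
Market ₹662.80 < fair 669.1759: forward underpriced → reverse cash-and-carry (short the stock, invest proceeds at r, pay the dividends, go long the forward).
Profit at T = |F_mkt − F*| = |662.80 − 669.1759| = ₹6.38 per share

₹6.38 per share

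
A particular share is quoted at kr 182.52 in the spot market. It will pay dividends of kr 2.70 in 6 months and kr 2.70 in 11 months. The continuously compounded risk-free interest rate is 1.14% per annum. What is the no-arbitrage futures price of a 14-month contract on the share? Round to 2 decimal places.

PV(dividends) I = 2.70·e^(−0.0114·6/12) + 2.70·e^(−0.0114·11/12)
I = 2.6847 + 2.6719 = 5.3566
F = (S − I)·e^(rT) = (182.52 − 5.3566) · e^(0.0114·14/12)
= 177.1634 · e^0.013300 = 177.1634 × 1.013389 = kr 179.54

kr 179.54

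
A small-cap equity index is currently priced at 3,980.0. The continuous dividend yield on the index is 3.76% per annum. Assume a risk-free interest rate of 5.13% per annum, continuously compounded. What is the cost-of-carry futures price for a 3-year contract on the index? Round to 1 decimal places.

4,147.0

F = S·e^((r − q)T) = 3980.0 · e^((0.0513 − 0.0376) × 3)
= 3980.0 · e^0.041100 = 3980.0 × 1.041956
F = 4,147.0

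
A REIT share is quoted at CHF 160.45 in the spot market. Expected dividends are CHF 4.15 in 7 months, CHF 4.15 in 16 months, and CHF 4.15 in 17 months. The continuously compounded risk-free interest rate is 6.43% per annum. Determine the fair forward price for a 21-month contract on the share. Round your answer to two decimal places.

PV(dividends) I = 4.15·e^(−0.0643·7/12) + 4.15·e^(−0.0643·16/12) + 4.15·e^(−0.0643·17/12)
I = 3.9972 + 3.8090 + 3.7887 = 11.5949
F = (S − I)·e^(rT) = (160.45 − 11.5949) · e^(0.0643·21/12)
= 148.8551 · e^0.112525 = 148.8551 × 1.119100 = CHF 166.58

CHF 166.58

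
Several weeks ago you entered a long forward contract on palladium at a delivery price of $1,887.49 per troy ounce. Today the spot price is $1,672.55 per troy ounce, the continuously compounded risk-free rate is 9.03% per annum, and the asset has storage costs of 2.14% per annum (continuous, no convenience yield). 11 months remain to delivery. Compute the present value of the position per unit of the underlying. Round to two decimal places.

Current fair forward for the remaining 11 months: F = S·e^((r + u)·T), (r + u) = 0.0903 + 0.0214 = 0.1117
F = 1672.55 · e^(0.1117 × 11/12) = 1672.55 × 1.10781728 = 1852.8798
Value of long forward = (F − K)·e^(−rT) = (1852.8798 − 1887.49) · e^(−0.0903·11/12)
= -34.6102 × 0.92055825 = -31.86

-$31.86 per troy ounce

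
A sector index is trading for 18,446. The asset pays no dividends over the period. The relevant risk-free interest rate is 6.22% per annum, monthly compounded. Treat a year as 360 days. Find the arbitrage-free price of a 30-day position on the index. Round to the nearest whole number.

18,542

F = S · (1+r/12)^(12T)
= 18446 × 1.005183
F = 18,542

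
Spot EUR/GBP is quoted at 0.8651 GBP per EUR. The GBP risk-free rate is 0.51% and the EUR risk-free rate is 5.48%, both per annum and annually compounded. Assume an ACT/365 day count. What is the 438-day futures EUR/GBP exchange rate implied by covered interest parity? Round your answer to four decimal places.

By covered interest parity, F = S · (1+r_GBP)^T / (1+r_EUR)^T
= 0.8651 × 1.006123 / 1.066115 = 0.8651 × 0.943728
F = 0.8164 GBP per EUR

0.8164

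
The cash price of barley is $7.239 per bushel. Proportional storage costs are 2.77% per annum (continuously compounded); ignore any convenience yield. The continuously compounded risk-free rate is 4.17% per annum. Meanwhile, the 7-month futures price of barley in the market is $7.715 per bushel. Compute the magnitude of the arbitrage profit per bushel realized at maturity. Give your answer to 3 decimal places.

$0.177 per bushel

Fair futures: F* = S·e^(carry·T), with carry = (r + u) = 0.0417 + 0.0277 = 0.0694
F* = 7.239 · e^(0.0694 × 7/12) = 7.239 · e^0.040483 = 7.239 × 1.041314 = $7.5381
Market $7.715 > fair $7.5381: forward overpriced → cash-and-carry (buy spot, short the forward).
At maturity, profit = |F_mkt − F*| = |7.715 − 7.5381| = $0.177 per bushel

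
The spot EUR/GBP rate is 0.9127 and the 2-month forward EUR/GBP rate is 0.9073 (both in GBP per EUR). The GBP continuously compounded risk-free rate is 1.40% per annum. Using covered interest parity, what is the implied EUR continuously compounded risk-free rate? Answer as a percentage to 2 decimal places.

F = S·e^((r_GBP − r_EUR)T) ⇒ r_EUR = r_GBP − ln(F/S)/T
ln(0.9073/0.9127) = -0.005934; /(2/12) = -0.035604
r_EUR = 0.0140 + 0.035604 = 0.049604
r_EUR = 4.96%

4.96%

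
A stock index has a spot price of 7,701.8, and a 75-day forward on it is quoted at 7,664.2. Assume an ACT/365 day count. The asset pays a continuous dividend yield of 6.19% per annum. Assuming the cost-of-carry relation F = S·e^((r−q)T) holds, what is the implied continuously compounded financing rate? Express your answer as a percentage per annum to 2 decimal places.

From F = S·e^((r−q)T): (r − q) = ln(F/S)/T
ln(7664.2/7701.8) = ln(0.995118) = -0.004894
(r − q) = -0.004894 / (75/365) = -0.023817
r = ln(F/S)/T + q = -0.023817 + 0.0619 = 0.038083
r = 3.81%

3.81%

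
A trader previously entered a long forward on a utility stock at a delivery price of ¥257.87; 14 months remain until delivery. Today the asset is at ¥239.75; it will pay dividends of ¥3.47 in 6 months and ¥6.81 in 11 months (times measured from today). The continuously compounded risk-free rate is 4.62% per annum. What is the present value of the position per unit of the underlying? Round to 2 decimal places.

-¥14.51

PV(remaining dividends) I = 3.47·e^(−0.0462·6/12) + 6.81·e^(−0.0462·11/12) = 9.9184
Current forward F = (S − I)·e^(rT) = (239.75 − 9.9184)·e^(0.0462·14/12) = 229.8316 × 1.055379 = 242.5594
Value (long) = (F − K)·e^(−rT) = (242.5594 − 257.87) × 0.947527 = -14.5072
Value = -¥14.51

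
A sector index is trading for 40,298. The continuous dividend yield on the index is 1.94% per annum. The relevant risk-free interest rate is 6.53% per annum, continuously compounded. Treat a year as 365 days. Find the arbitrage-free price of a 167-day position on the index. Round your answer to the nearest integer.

41,153

F = S·e^((r − q)T) = 40298 · e^((0.0653 − 0.0194) × 167/365)
= 40298 · e^0.021001 = 40298 × 1.021223
F = 41,153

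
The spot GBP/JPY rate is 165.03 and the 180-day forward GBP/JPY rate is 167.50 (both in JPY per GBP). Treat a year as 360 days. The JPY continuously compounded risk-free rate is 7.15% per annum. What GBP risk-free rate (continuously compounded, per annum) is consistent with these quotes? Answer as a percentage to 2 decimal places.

F = S·e^((r_JPY − r_GBP)T) ⇒ r_GBP = r_JPY − ln(F/S)/T
ln(167.50/165.03) = 0.014856; /(180/360) = 0.029712
r_GBP = 0.0715 − 0.029712 = 0.041788
r_GBP = 4.18%

4.18%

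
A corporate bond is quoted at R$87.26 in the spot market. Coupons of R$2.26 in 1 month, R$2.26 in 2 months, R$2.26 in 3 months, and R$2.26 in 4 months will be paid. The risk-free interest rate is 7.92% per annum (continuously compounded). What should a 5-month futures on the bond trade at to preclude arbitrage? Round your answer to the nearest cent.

PV(coupons) I = 2.26·e^(−0.0792·1/12) + 2.26·e^(−0.0792·2/12) + 2.26·e^(−0.0792·3/12) + 2.26·e^(−0.0792·4/12)
I = 2.2451 + 2.2304 + 2.2157 + 2.2011 = 8.8923
F = (S − I)·e^(rT) = (87.26 − 8.8923) · e^(0.0792·5/12)
= 78.3677 · e^0.033000 = 78.3677 × 1.033551 = R$81.00

R$81.00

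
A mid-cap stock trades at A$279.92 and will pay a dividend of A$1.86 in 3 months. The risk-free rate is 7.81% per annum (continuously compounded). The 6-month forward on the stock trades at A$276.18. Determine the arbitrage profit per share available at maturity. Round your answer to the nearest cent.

PV(dividends) I = 1.86·e^(−0.0781·3/12) = 1.8240
Fair forward F* = (S − I)·e^(rT) = (279.92 − 1.8240)·e^0.039050 = 278.0960 × 1.039822 = 289.1703
Market A$276.18 < fair 289.1703: forward underpriced → reverse cash-and-carry (short the stock, invest proceeds at r, pay the dividends, go long the forward).
Profit at T = |F_mkt − F*| = |276.18 − 289.1703| = A$12.99 per share

A$12.99 per share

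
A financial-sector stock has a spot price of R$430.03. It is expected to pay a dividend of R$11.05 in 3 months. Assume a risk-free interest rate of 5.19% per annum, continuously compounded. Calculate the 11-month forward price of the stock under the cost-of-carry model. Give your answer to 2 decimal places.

R$439.54

PV(dividends) I = 11.05·e^(−0.0519·3/12)
I = 10.9076
F = (S − I)·e^(rT) = (430.03 − 10.9076) · e^(0.0519·11/12)
= 419.1224 · e^0.047575 = 419.1224 × 1.048725 = R$439.54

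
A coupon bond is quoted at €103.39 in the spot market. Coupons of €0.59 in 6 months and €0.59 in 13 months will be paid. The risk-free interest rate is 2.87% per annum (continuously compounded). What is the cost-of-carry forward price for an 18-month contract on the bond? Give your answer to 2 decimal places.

PV(coupons) I = 0.59·e^(−0.0287·6/12) + 0.59·e^(−0.0287·13/12)
I = 0.5816 + 0.5719 = 1.1535
F = (S − I)·e^(rT) = (103.39 − 1.1535) · e^(0.0287·18/12)
= 102.2365 · e^0.043050 = 102.2365 × 1.043990 = €106.73

€106.73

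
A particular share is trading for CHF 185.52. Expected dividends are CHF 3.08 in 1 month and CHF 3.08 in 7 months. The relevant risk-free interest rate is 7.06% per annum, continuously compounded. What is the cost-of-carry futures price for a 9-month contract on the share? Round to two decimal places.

PV(dividends) I = 3.08·e^(−0.0706·1/12) + 3.08·e^(−0.0706·7/12)
I = 3.0619 + 2.9557 = 6.0176
F = (S − I)·e^(rT) = (185.52 − 6.0176) · e^(0.0706·9/12)
= 179.5024 · e^0.052950 = 179.5024 × 1.054377 = CHF 189.26

CHF 189.26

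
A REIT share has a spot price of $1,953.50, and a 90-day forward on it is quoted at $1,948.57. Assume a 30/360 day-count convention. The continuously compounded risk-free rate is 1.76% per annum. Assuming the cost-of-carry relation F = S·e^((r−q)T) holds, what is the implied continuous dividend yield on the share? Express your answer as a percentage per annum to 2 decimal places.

From F = S·e^((r−q)T): (r − q) = ln(F/S)/T
ln(1948.57/1953.50) = ln(0.997476) = -0.002527
(r − q) = -0.002527 / (90/360) = -0.010108
q = r − ln(F/S)/T = 0.0176 + 0.010108 = 0.027708
q = 2.77%

2.77%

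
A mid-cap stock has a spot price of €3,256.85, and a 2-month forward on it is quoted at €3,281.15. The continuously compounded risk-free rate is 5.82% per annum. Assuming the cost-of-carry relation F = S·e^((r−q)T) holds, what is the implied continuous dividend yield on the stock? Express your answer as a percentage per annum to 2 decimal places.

From F = S·e^((r−q)T): (r − q) = ln(F/S)/T
ln(3281.15/3256.85) = ln(1.007461) = 0.007433
(r − q) = 0.007433 / (2/12) = 0.044598
q = r − ln(F/S)/T = 0.0582 − 0.044598 = 0.013602
q = 1.36%

1.36%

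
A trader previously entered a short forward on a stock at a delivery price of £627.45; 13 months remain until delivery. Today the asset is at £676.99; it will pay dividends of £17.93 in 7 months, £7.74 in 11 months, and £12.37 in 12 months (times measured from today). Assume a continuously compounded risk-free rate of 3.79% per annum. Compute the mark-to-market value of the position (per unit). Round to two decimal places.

PV(remaining dividends) I = 17.93·e^(−0.0379·7/12) + 7.74·e^(−0.0379·11/12) + 12.37·e^(−0.0379·12/12) = 36.9236
Current forward F = (S − I)·e^(rT) = (676.99 − 36.9236)·e^(0.0379·13/12) = 640.0664 × 1.041913 = 666.8935
Value (long) = (F − K)·e^(−rT) = (666.8935 − 627.45) × 0.959773 = 37.8568
Short position value = −(long value) = -£37.86

-£37.86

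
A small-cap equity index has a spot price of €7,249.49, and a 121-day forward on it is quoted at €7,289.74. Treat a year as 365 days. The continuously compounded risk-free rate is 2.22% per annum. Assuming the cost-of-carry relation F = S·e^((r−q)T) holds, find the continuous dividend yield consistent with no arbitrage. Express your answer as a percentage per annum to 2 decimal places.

From F = S·e^((r−q)T): (r − q) = ln(F/S)/T
ln(7289.74/7249.49) = ln(1.005552) = 0.005537
(r − q) = 0.005537 / (121/365) = 0.016703
q = r − ln(F/S)/T = 0.0222 − 0.016703 = 0.005497
q = 0.55%

0.55%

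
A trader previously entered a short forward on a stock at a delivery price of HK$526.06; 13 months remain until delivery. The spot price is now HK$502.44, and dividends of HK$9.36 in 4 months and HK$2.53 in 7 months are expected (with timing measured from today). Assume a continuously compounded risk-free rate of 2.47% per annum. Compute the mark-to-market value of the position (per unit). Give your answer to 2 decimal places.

PV(remaining dividends) I = 9.36·e^(−0.0247·4/12) + 2.53·e^(−0.0247·7/12) = 11.7771
Current forward F = (S − I)·e^(rT) = (502.44 − 11.7771)·e^(0.0247·13/12) = 490.6629 × 1.027120 = 503.9697
Value (long) = (F − K)·e^(−rT) = (503.9697 − 526.06) × 0.973596 = -21.5070
Short position value = −(long value) = HK$21.51

HK$21.51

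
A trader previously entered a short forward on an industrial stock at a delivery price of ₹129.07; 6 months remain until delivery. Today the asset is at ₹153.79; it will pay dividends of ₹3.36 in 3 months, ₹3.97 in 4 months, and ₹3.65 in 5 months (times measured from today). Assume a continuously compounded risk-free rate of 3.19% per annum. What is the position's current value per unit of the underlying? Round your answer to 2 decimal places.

PV(remaining dividends) I = 3.36·e^(−0.0319·3/12) + 3.97·e^(−0.0319·4/12) + 3.65·e^(−0.0319·5/12) = 10.8631
Current forward F = (S − I)·e^(rT) = (153.79 − 10.8631)·e^(0.0319·6/12) = 142.9269 × 1.016078 = 145.2249
Value (long) = (F − K)·e^(−rT) = (145.2249 − 129.07) × 0.984177 = 15.8993
Short position value = −(long value) = -₹15.90

-₹15.90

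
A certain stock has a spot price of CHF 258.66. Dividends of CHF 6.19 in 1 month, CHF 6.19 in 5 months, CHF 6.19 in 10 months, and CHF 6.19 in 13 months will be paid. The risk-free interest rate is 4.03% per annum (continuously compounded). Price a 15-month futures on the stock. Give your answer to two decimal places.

PV(dividends) I = 6.19·e^(−0.0403·1/12) + 6.19·e^(−0.0403·5/12) + 6.19·e^(−0.0403·10/12) + 6.19·e^(−0.0403·13/12)
I = 6.1692 + 6.0869 + 5.9856 + 5.9256 = 24.1673
F = (S − I)·e^(rT) = (258.66 − 24.1673) · e^(0.0403·15/12)
= 234.4927 · e^0.050375 = 234.4927 × 1.051665 = CHF 246.61

CHF 246.61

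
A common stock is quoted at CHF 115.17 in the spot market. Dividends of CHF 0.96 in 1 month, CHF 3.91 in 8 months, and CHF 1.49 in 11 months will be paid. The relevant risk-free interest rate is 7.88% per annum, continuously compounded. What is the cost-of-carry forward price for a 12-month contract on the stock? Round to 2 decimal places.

CHF 118.07

PV(dividends) I = 0.96·e^(−0.0788·1/12) + 3.91·e^(−0.0788·8/12) + 1.49·e^(−0.0788·11/12)
I = 0.9537 + 3.7099 + 1.3862 = 6.0498
F = (S − I)·e^(rT) = (115.17 − 6.0498) · e^(0.0788·12/12)
= 109.1202 · e^0.078800 = 109.1202 × 1.081988 = CHF 118.07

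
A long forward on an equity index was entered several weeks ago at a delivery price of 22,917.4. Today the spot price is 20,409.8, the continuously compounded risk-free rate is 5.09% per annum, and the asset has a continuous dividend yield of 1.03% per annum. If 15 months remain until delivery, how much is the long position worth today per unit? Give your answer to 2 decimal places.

Current fair forward for the remaining 15 months: F = S·e^((r − q)·T), (r − q) = 0.0509 − 0.0103 = 0.0406
F = 20409.8 · e^(0.0406 × 15/12) = 20409.8 × 1.05205985 = 21472.3311
Value of long forward = (F − K)·e^(−rT) = (21472.3311 − 22917.4) · e^(−0.0509·15/12)
= -1445.0689 × 0.93835682 = -1355.99

-1355.99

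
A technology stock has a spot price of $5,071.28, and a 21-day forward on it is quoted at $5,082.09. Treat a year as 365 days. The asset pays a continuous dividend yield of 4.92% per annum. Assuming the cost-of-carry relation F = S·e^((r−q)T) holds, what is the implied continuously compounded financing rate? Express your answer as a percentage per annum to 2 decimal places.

8.62%

From F = S·e^((r−q)T): (r − q) = ln(F/S)/T
ln(5082.09/5071.28) = ln(1.002132) = 0.002130
(r − q) = 0.002130 / (21/365) = 0.037021
r = ln(F/S)/T + q = 0.037021 + 0.0492 = 0.086221
r = 8.62%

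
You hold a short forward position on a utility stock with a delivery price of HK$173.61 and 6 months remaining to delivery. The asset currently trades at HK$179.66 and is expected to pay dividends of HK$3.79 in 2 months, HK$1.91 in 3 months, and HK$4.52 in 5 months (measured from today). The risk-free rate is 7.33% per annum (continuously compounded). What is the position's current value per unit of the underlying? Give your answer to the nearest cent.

-HK$2.29

PV(remaining dividends) I = 3.79·e^(−0.0733·2/12) + 1.91·e^(−0.0733·3/12) + 4.52·e^(−0.0733·5/12) = 10.0033
Current forward F = (S − I)·e^(rT) = (179.66 − 10.0033)·e^(0.0733·6/12) = 169.6567 × 1.037330 = 175.9900
Value (long) = (F − K)·e^(−rT) = (175.9900 − 173.61) × 0.964013 = 2.2944
Short position value = −(long value) = -HK$2.29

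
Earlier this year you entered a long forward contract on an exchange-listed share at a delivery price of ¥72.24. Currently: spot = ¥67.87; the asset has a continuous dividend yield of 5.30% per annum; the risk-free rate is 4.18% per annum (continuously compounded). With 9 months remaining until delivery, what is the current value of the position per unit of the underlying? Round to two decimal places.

Current fair forward for the remaining 9 months: F = S·e^((r − q)·T), (r − q) = 0.0418 − 0.0530 = -0.0112
F = 67.87 · e^(-0.0112 × 9/12) = 67.87 × 0.991635 = 67.3023
Value of long forward = (F − K)·e^(−rT) = (67.3023 − 72.24) · e^(−0.0418·9/12)
= -4.9377 × 0.969136 = -4.79

-¥4.79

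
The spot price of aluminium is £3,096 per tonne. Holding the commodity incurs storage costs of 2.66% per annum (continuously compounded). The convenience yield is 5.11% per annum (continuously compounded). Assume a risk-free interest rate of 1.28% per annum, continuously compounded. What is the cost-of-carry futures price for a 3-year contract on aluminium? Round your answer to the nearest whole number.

£2,989 per tonne

Net carry = r + u − y = 0.0128 + 0.0266 − 0.0511 = -0.0117
F = S·e^((r+u−y)T) = 3096 · e^(-0.0117 × 3) = 3096 · e^-0.035100
= 3096 × 0.965509 = £2,989 per tonne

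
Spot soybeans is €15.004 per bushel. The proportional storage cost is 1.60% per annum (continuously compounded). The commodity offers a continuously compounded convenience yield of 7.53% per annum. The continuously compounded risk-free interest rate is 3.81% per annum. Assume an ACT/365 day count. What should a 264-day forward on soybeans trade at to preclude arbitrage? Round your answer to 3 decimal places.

Net carry = r + u − y = 0.0381 + 0.0160 − 0.0753 = -0.0212
F = S·e^((r+u−y)T) = 15.004 · e^(-0.0212 × 264/365) = 15.004 · e^-0.015334
= 15.004 × 0.984783 = €14.776 per bushel

€14.776 per bushel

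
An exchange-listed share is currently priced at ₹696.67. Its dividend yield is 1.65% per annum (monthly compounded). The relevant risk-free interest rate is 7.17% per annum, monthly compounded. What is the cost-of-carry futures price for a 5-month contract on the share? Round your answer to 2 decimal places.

F = S · (1+r/12)^(12T) / (1+q/12)^(12T)
= 696.67 × 1.030234 / 1.006894 = 696.67 × 1.023180
F = ₹712.82

₹712.82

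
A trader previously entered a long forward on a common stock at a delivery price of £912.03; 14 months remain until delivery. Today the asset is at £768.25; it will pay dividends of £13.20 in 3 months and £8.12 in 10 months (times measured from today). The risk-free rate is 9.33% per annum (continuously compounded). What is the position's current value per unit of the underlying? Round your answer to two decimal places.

PV(remaining dividends) I = 13.20·e^(−0.0933·3/12) + 8.12·e^(−0.0933·10/12) = 20.4083
Current forward F = (S − I)·e^(rT) = (768.25 − 20.4083)·e^(0.0933·14/12) = 747.8417 × 1.114995 = 833.8398
Value (long) = (F − K)·e^(−rT) = (833.8398 − 912.03) × 0.896865 = -70.1261
Value = -£70.13

-£70.13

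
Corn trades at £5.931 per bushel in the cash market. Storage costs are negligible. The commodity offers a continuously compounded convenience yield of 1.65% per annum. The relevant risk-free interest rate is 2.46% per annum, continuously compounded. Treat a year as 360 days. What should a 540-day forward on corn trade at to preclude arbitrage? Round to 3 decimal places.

£6.004 per bushel

Net carry = r + u − y = 0.0246 + 0.0000 − 0.0165 = 0.0081
F = S·e^((r+u−y)T) = 5.931 · e^(0.0081 × 540/360) = 5.931 · e^0.012150
= 5.931 × 1.012224 = £6.004 per bushel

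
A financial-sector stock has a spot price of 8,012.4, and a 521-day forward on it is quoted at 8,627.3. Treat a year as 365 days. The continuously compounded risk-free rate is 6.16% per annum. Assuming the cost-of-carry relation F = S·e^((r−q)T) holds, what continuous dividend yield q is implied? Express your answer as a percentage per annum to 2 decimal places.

0.98%

From F = S·e^((r−q)T): (r − q) = ln(F/S)/T
ln(8627.3/8012.4) = ln(1.076744) = 0.073942
(r − q) = 0.073942 / (521/365) = 0.051802
q = r − ln(F/S)/T = 0.0616 − 0.051802 = 0.009798
q = 0.98%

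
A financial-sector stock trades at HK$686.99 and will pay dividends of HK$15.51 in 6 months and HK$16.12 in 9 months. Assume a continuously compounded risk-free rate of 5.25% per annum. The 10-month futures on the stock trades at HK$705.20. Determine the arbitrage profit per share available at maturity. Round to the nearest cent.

HK$19.46 per share

PV(dividends) I = 15.51·e^(−0.0525·6/12) + 16.12·e^(−0.0525·9/12) = 30.6058
Fair futures F* = (S − I)·e^(rT) = (686.99 − 30.6058)·e^0.043750 = 656.3842 × 1.044721 = 685.7384
Market HK$705.20 > fair 685.7384: forward overpriced → cash-and-carry (borrow at r, buy the stock and collect the dividends, short the forward).
Profit at T = |F_mkt − F*| = |705.20 − 685.7384| = HK$19.46 per share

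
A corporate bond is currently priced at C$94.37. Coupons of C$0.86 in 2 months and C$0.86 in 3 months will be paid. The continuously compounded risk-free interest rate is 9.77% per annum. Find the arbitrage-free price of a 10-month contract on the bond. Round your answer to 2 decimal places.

C$100.55

PV(coupons) I = 0.86·e^(−0.0977·2/12) + 0.86·e^(−0.0977·3/12)
I = 0.8461 + 0.8392 = 1.6853
F = (S − I)·e^(rT) = (94.37 − 1.6853) · e^(0.0977·10/12)
= 92.6847 · e^0.081417 = 92.6847 × 1.084823 = C$100.55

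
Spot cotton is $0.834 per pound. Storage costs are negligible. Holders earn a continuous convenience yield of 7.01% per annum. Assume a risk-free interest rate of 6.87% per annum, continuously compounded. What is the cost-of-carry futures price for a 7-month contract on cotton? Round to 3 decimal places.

Net carry = r + u − y = 0.0687 + 0.0000 − 0.0701 = -0.0014
F = S·e^((r+u−y)T) = 0.834 · e^(-0.0014 × 7/12) = 0.834 · e^-0.000817
= 0.834 × 0.999183 = $0.833 per pound

$0.833 per pound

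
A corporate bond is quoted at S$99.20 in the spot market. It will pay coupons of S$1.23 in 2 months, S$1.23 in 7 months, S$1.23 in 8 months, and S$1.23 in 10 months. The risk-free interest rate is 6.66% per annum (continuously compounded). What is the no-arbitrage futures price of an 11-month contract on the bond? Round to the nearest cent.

PV(coupons) I = 1.23·e^(−0.0666·2/12) + 1.23·e^(−0.0666·7/12) + 1.23·e^(−0.0666·8/12) + 1.23·e^(−0.0666·10/12)
I = 1.2164 + 1.1831 + 1.1766 + 1.1636 = 4.7397
F = (S − I)·e^(rT) = (99.20 − 4.7397) · e^(0.0666·11/12)
= 94.4603 · e^0.061050 = 94.4603 × 1.062952 = S$100.41

S$100.41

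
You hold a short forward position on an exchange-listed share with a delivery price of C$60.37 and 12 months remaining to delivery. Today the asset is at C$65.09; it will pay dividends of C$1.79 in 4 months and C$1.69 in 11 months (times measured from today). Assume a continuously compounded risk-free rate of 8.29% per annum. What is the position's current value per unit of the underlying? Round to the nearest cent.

PV(remaining dividends) I = 1.79·e^(−0.0829·4/12) + 1.69·e^(−0.0829·11/12) = 3.3075
Current forward F = (S − I)·e^(rT) = (65.09 − 3.3075)·e^(0.0829·12/12) = 61.7825 × 1.086433 = 67.1225
Value (long) = (F − K)·e^(−rT) = (67.1225 − 60.37) × 0.920443 = 6.2153
Short position value = −(long value) = -C$6.22

-C$6.22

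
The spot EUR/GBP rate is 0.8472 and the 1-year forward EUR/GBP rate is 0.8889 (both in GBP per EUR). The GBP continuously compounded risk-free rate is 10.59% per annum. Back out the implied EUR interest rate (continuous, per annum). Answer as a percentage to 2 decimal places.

F = S·e^((r_GBP − r_EUR)T) ⇒ r_EUR = r_GBP − ln(F/S)/T
ln(0.8889/0.8472) = 0.048048; /(1) = 0.048048
r_EUR = 0.1059 − 0.048048 = 0.057852
r_EUR = 5.79%

5.79%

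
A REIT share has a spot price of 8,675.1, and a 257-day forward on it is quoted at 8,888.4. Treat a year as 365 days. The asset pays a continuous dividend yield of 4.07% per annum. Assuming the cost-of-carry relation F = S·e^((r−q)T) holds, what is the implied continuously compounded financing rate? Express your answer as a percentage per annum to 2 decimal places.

7.52%

From F = S·e^((r−q)T): (r − q) = ln(F/S)/T
ln(8888.4/8675.1) = ln(1.024588) = 0.024291
(r − q) = 0.024291 / (257/365) = 0.034499
r = ln(F/S)/T + q = 0.034499 + 0.0407 = 0.075199
r = 7.52%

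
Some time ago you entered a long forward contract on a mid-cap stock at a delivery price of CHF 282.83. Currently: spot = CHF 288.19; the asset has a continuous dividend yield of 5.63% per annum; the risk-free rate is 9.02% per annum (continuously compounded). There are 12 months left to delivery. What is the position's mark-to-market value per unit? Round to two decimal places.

Current fair forward for the remaining 12 months: F = S·e^((r − q)·T), (r − q) = 0.0902 − 0.0563 = 0.0339
F = 288.19 · e^(0.0339 × 12/12) = 288.19 × 1.034481 = 298.1271
Value of long forward = (F − K)·e^(−rT) = (298.1271 − 282.83) · e^(−0.0902·12/12)
= 15.2971 × 0.913748 = 13.98

CHF 13.98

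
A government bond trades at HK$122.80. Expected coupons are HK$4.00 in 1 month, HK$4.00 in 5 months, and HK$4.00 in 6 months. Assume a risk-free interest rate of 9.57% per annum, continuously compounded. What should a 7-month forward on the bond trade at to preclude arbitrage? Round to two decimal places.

PV(coupons) I = 4.00·e^(−0.0957·1/12) + 4.00·e^(−0.0957·5/12) + 4.00·e^(−0.0957·6/12)
I = 3.9682 + 3.8436 + 3.8131 = 11.6249
F = (S − I)·e^(rT) = (122.80 − 11.6249) · e^(0.0957·7/12)
= 111.1751 · e^0.055825 = 111.1751 × 1.057413 = HK$117.56

HK$117.56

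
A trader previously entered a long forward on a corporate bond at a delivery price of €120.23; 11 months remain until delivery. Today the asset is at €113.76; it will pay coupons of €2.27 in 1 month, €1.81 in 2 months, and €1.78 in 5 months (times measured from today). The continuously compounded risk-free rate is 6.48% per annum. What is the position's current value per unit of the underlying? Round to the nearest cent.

PV(remaining coupons) I = 2.27·e^(−0.0648·1/12) + 1.81·e^(−0.0648·2/12) + 1.78·e^(−0.0648·5/12) = 5.7809
Current forward F = (S − I)·e^(rT) = (113.76 − 5.7809)·e^(0.0648·11/12) = 107.9791 × 1.061200 = 114.5874
Value (long) = (F − K)·e^(−rT) = (114.5874 − 120.23) × 0.942330 = -5.3172
Value = -€5.32

-€5.32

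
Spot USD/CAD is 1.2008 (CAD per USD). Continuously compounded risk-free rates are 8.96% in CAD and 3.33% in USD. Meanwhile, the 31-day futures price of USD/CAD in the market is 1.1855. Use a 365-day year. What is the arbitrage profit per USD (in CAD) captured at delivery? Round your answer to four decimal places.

Fair futures: F* = S·e^(carry·T), with carry = (r_CAD − r_USD) = 0.0896 − 0.0333 = 0.0563
F* = 1.2008 · e^(0.0563 × 31/365) = 1.2008 · e^0.004782 = 1.2008 × 1.004793 = 1.2066
Market 1.1855 < fair 1.2066: forward underpriced → reverse cash-and-carry (short spot, go long the forward).
At maturity, profit = |F_mkt − F*| = |1.1855 − 1.2066| = 0.0211 per USD (in CAD)

0.0211 per USD (in CAD)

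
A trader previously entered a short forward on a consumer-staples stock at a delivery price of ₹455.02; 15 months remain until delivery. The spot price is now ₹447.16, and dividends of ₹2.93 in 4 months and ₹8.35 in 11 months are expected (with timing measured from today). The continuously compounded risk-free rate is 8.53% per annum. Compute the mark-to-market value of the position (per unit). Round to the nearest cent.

PV(remaining dividends) I = 2.93·e^(−0.0853·4/12) + 8.35·e^(−0.0853·11/12) = 10.5698
Current forward F = (S − I)·e^(rT) = (447.16 − 10.5698)·e^(0.0853·15/12) = 436.5902 × 1.112517 = 485.7140
Value (long) = (F − K)·e^(−rT) = (485.7140 − 455.02) × 0.898863 = 27.5897
Short position value = −(long value) = -₹27.59

-₹27.59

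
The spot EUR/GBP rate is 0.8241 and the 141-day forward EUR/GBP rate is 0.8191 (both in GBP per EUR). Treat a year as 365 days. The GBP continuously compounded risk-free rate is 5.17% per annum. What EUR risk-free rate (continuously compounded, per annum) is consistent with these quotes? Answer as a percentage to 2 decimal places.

F = S·e^((r_GBP − r_EUR)T) ⇒ r_EUR = r_GBP − ln(F/S)/T
ln(0.8191/0.8241) = -0.006086; /(141/365) = -0.015755
r_EUR = 0.0517 + 0.015755 = 0.067455
r_EUR = 6.75%

6.75%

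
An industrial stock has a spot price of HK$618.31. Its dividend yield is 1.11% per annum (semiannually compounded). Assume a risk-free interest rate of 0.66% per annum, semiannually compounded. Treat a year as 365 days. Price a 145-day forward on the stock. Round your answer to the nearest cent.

F = S · (1+r/2)^(2T) / (1+q/2)^(2T)
= 618.31 × 1.002621 / 1.004407 = 618.31 × 0.998222
F = HK$617.21

HK$617.21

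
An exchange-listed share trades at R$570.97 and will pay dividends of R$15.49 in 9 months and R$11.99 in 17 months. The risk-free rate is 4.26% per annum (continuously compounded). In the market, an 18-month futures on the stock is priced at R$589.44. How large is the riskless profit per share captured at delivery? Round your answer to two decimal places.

R$8.82 per share

PV(dividends) I = 15.49·e^(−0.0426·9/12) + 11.99·e^(−0.0426·17/12) = 26.2907
Fair futures F* = (S − I)·e^(rT) = (570.97 − 26.2907)·e^0.063900 = 544.6793 × 1.065986 = 580.6205
Market R$589.44 > fair 580.6205: forward overpriced → cash-and-carry (borrow at r, buy the stock and collect the dividends, short the forward).
Profit at T = |F_mkt − F*| = |589.44 − 580.6205| = R$8.82 per share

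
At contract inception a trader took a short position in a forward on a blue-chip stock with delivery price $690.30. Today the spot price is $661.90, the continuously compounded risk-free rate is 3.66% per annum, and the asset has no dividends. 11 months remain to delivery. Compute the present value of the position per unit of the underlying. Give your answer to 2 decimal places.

$5.62

Current fair forward for the remaining 11 months: F = S·e^(r·T), r = 0.0366
F = 661.90 · e^(0.0366 × 11/12) = 661.90 × 1.034119 = 684.4834
Value of long forward = (F − K)·e^(−rT) = (684.4834 − 690.30) · e^(−0.0366·11/12)
= -5.8166 × 0.967007 = -5.62
Short position value = −(long value) = $5.62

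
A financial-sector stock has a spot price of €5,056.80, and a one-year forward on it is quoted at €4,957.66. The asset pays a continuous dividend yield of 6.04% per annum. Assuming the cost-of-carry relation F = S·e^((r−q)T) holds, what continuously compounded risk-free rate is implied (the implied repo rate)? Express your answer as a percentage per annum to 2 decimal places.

4.06%

From F = S·e^((r−q)T): (r − q) = ln(F/S)/T
ln(4957.66/5056.80) = ln(0.980395) = -0.019800
(r − q) = -0.019800 / (12/12) = -0.019800
r = ln(F/S)/T + q = -0.019800 + 0.0604 = 0.040600
r = 4.06%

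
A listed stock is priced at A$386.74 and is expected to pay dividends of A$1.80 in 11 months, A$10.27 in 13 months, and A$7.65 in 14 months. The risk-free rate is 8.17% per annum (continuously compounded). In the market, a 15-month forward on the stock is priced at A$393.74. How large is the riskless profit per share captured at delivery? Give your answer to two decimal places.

A$14.62 per share

PV(dividends) I = 1.80·e^(−0.0817·11/12) + 10.27·e^(−0.0817·13/12) + 7.65·e^(−0.0817·14/12) = 18.0247
Fair forward F* = (S − I)·e^(rT) = (386.74 − 18.0247)·e^0.102125 = 368.7153 × 1.107522 = 408.3603
Market A$393.74 < fair 408.3603: forward underpriced → reverse cash-and-carry (short the stock, invest proceeds at r, pay the dividends, go long the forward).
Profit at T = |F_mkt − F*| = |393.74 − 408.3603| = A$14.62 per share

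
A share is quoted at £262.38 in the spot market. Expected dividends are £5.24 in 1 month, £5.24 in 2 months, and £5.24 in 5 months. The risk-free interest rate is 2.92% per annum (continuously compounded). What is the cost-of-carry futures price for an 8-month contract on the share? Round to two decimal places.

PV(dividends) I = 5.24·e^(−0.0292·1/12) + 5.24·e^(−0.0292·2/12) + 5.24·e^(−0.0292·5/12)
I = 5.2273 + 5.2146 + 5.1766 = 15.6185
F = (S − I)·e^(rT) = (262.38 − 15.6185) · e^(0.0292·8/12)
= 246.7615 · e^0.019467 = 246.7615 × 1.019658 = £251.61

£251.61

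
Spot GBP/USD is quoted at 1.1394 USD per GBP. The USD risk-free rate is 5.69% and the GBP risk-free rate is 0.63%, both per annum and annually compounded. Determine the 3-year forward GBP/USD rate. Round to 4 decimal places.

By covered interest parity, F = S · (1+r_USD)^T / (1+r_GBP)^T
= 1.1394 × 1.180597 / 1.019019 = 1.1394 × 1.158562
F = 1.3201 USD per GBP

1.3201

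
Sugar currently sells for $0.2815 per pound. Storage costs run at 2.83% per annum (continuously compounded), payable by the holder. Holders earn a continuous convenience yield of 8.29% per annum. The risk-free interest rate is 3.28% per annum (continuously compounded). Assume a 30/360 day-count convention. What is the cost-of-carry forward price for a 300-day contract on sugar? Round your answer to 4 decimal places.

Net carry = r + u − y = 0.0328 + 0.0283 − 0.0829 = -0.0218
F = S·e^((r+u−y)T) = 0.2815 · e^(-0.0218 × 300/360) = 0.2815 · e^-0.018167
= 0.2815 × 0.981997 = $0.2764 per pound

$0.2764 per pound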